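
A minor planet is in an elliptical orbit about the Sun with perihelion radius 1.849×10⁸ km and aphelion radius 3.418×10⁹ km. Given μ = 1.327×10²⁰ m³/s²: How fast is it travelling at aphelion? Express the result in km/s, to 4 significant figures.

Semi-major axis a = (r_p + r_a)/2 = 1.8014×10⁹ km = 1.801×10¹² m.
Vis-viva: v² = μ(2/r − 1/a) = 1.327×10²⁰ × (5.851×10⁻¹³ − 5.551×10⁻¹³) = 3.985×10⁶ m²/s².
v = 1996 m/s = 1.996 km/s.

v ≈ 1.996 km/s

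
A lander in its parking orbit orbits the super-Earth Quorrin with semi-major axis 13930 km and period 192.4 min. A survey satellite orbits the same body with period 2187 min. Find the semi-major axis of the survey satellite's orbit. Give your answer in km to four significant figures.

Kepler's third law: a³ ∝ T², so a₂ = a₁ (T₂/T₁)^(2/3).
T₂/T₁ = 11.37, (T₂/T₁)^(2/3) = 5.055.
a₂ = 13930 × 5.055 = 70420 km.

a₂ ≈ 70420 km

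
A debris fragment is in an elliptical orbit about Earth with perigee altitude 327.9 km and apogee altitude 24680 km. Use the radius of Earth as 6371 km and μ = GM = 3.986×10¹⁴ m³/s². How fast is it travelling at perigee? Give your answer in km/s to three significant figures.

v ≈ 9.89 km/s

r_p = 6371 + 327.9 = 6698.9 km = 6.6989×10⁶ m.
r_a = 6371 + 24680 = 31051 km = 3.1051×10⁷ m.
Semi-major axis a = (r_p + r_a)/2 = 18875 km = 1.887×10⁷ m.
Vis-viva: v² = μ(2/r − 1/a) = 3.986×10¹⁴ × (2.986×10⁻⁷ − 5.298×10⁻⁸) = 9.789×10⁷ m²/s².
v = 9894 m/s = 9.894 km/s.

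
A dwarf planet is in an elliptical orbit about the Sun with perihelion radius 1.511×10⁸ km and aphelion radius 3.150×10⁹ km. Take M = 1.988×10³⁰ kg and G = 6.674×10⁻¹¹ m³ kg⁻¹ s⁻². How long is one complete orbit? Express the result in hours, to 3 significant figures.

T ≈ 321000 hours

μ = GM = 6.674×10⁻¹¹ × 1.988×10³⁰ = 1.327×10²⁰ m³/s².
Semi-major axis a = (r_p + r_a)/2 = (1.5110×10⁸ + 3.1500×10⁹)/2 = 1.6506×10⁹ km = 1.651×10¹² m.
By Kepler's third law T = 2π√(a³/μ) = 2π × 1.841×10⁸ = 1.157×10⁹ s.
= 3.213×10⁵ hours.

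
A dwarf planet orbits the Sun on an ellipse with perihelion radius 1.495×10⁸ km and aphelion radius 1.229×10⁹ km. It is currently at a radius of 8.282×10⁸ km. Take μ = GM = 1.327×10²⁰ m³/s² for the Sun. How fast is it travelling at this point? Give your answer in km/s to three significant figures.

Semi-major axis a = (r_p + r_a)/2 = 6.8925×10⁸ km = 6.892×10¹¹ m.
Vis-viva: v² = μ(2/r − 1/a) = 1.327×10²⁰ × (2.415×10⁻¹² − 1.451×10⁻¹²) = 1.279×10⁸ m²/s².
v = 11310 m/s = 11.31 km/s.

v ≈ 11.3 km/s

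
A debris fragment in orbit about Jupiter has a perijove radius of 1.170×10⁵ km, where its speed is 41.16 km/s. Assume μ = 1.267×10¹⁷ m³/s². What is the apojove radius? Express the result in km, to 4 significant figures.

apojove radius ≈ 4.202×10⁵ km

r_p = 1.170×10⁸ m.
Specific energy ε = v²/2 − μ/r = -2.358×10⁸ J/kg, so a = −μ/(2ε) = 2.686×10⁸ m.
The apsides satisfy r_p + r_a = 2a, so the apojove radius is 2a − r_p = 4.202×10⁸ m = 4.2024×10⁵ km.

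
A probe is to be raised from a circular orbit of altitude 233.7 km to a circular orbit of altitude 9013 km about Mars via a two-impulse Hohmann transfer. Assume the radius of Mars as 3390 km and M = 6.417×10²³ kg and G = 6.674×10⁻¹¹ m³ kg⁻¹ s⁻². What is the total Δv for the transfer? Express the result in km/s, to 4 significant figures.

Δv_total ≈ 1.448 km/s

μ = GM = 6.674×10⁻¹¹ × 6.417×10²³ = 4.283×10¹³ m³/s².
r₁ = 3390 + 233.7 = 3623.7 km = 3.6237×10⁶ m.
r₂ = 3390 + 9013 = 12403 km = 1.2403×10⁷ m.
Transfer ellipse a_t = (r₁ + r₂)/2 = 8.013×10⁶ m.
At r₁: circular v_c1 = √(μ/r₁) = 3438 m/s; transfer-periapsis v_p = √[μ(2/r₁ − 1/a_t)] = 4277 m/s.
Δv₁ = v_p − v_c1 = 839.2 m/s.
At r₂: circular v_c2 = √(μ/r₂) = 1858 m/s; transfer-apoapsis v_a = √[μ(2/r₂ − 1/a_t)] = 1250 m/s.
Δv₂ = v_c2 − v_a = 608.6 m/s.
Total Δv = Δv₁ + Δv₂ = 1448 m/s = 1.448 km/s.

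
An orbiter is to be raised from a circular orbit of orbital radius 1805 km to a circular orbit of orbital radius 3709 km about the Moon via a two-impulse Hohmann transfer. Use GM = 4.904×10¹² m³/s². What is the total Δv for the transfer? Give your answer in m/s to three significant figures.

r₁ = 1805 km = 1.805×10⁶ m.
r₂ = 3709 km = 3.709×10⁶ m.
Transfer ellipse a_t = (r₁ + r₂)/2 = 2.757×10⁶ m.
At r₁: circular v_c1 = √(μ/r₁) = 1648 m/s; transfer-perilune v_p = √[μ(2/r₁ − 1/a_t)] = 1912 m/s.
Δv₁ = v_p − v_c1 = 263.5 m/s.
At r₂: circular v_c2 = √(μ/r₂) = 1150 m/s; transfer-apolune v_a = √[μ(2/r₂ − 1/a_t)] = 930.4 m/s.
Δv₂ = v_c2 − v_a = 219.5 m/s.
Total Δv = Δv₁ + Δv₂ = 483.0 m/s.

Δv_total ≈ 483 m/s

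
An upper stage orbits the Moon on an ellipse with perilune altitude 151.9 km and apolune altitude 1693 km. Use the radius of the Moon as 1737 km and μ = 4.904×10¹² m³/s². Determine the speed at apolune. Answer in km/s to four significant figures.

r_p = 1737 + 151.9 = 1888.9 km = 1.8889×10⁶ m.
r_a = 1737 + 1693 = 3430.0 km = 3.4300×10⁶ m.
Semi-major axis a = (r_p + r_a)/2 = 2659.4 km = 2.659×10⁶ m.
Vis-viva: v² = μ(2/r − 1/a) = 4.904×10¹² × (5.831×10⁻⁷ − 3.760×10⁻⁷) = 1.015×10⁶ m²/s².
v = 1008 m/s = 1.008 km/s.

v ≈ 1.008 km/s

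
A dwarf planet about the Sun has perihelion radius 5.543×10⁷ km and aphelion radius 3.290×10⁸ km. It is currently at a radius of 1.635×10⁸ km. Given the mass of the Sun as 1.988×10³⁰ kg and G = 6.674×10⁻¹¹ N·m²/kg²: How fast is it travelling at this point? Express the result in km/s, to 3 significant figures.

v ≈ 30.5 km/s

μ = GM = 6.674×10⁻¹¹ × 1.988×10³⁰ = 1.327×10²⁰ m³/s².
Semi-major axis a = (r_p + r_a)/2 = 1.9222×10⁸ km = 1.922×10¹¹ m.
Vis-viva: v² = μ(2/r − 1/a) = 1.327×10²⁰ × (1.223×10⁻¹¹ − 5.203×10⁻¹²) = 9.327×10⁸ m²/s².
v = 30540 m/s = 30.54 km/s.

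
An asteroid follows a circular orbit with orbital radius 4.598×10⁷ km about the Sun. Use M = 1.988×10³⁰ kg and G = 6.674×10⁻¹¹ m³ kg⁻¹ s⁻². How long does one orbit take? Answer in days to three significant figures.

T ≈ 62.2 days

μ = GM = 6.674×10⁻¹¹ × 1.988×10³⁰ = 1.327×10²⁰ m³/s².
r = 4.598×10⁷ km = 4.598×10¹⁰ m.
Kepler's third law: T = 2π√(r³/μ) = 2π√((4.598×10¹⁰)³ / 1.327×10²⁰).
r³/μ = 7.327×10¹¹ s², so T = 2π × 8.560×10⁵ = 5.378×10⁶ s.
Converting: 5.378×10⁶ s ÷ 86400 = 62.25 days.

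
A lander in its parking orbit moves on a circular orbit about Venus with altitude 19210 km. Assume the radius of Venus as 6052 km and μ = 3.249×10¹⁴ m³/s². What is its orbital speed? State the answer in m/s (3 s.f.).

r = 6052 + 19210 = 25262 km = 2.5262×10⁷ m.
For a circular orbit v = √(μ/r) = √(3.249×10¹⁴ / 2.526×10⁷) = √(1.286×10⁷) = 3586 m/s.

v ≈ 3590 m/s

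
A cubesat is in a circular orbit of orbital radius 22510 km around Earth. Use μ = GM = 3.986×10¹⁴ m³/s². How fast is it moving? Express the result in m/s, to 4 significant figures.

r = 22510 km = 2.251×10⁷ m.
For a circular orbit v = √(μ/r) = √(3.986×10¹⁴ / 2.251×10⁷) = √(1.771×10⁷) = 4208 m/s.

v ≈ 4208 m/s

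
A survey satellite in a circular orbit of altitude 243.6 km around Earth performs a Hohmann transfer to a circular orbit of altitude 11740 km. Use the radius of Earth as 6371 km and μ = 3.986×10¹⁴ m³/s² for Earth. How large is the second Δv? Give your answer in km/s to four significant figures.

Δv ≈ 1.260 km/s

r₁ = 6371 + 243.6 = 6614.6 km = 6.6146×10⁶ m.
r₂ = 6371 + 11740 = 18111 km = 1.8111×10⁷ m.
Transfer ellipse a_t = (r₁ + r₂)/2 = 1.236×10⁷ m.
At r₁: circular v_c1 = √(μ/r₁) = 7763 m/s; transfer-perigee v_p = √[μ(2/r₁ − 1/a_t)] = 9396 m/s.
At r₂: circular v_c2 = √(μ/r₂) = 4691 m/s; transfer-apogee v_a = √[μ(2/r₂ − 1/a_t)] = 3432 m/s.
Δv₂ = v_c2 − v_a = 1260 m/s.
= 1.260 km/s.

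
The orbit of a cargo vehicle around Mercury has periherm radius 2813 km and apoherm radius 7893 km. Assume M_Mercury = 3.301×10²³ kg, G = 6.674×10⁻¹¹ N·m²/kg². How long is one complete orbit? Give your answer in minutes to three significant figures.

T ≈ 276 minutes

μ = GM = 6.674×10⁻¹¹ × 3.301×10²³ = 2.203×10¹³ m³/s².
Semi-major axis a = (r_p + r_a)/2 = (2813.0 + 7893.0)/2 = 5353.0 km = 5.353×10⁶ m.
By Kepler's third law T = 2π√(a³/μ) = 2π × 2.639×10³ = 1.658×10⁴ s.
= 276.3 minutes.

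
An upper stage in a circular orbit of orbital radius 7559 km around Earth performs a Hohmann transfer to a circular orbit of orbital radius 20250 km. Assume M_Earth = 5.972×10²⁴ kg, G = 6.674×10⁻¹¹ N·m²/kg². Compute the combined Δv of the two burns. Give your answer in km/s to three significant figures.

μ = GM = 6.674×10⁻¹¹ × 5.972×10²⁴ = 3.986×10¹⁴ m³/s².
r₁ = 7559 km = 7.559×10⁶ m.
r₂ = 20250 km = 2.025×10⁷ m.
Transfer ellipse a_t = (r₁ + r₂)/2 = 1.390×10⁷ m.
At r₁: circular v_c1 = √(μ/r₁) = 7261 m/s; transfer-perigee v_p = √[μ(2/r₁ − 1/a_t)] = 8763 m/s.
Δv₁ = v_p − v_c1 = 1502 m/s.
At r₂: circular v_c2 = √(μ/r₂) = 4437 m/s; transfer-apogee v_a = √[μ(2/r₂ − 1/a_t)] = 3271 m/s.
Δv₂ = v_c2 − v_a = 1165 m/s.
Total Δv = Δv₁ + Δv₂ = 2667 m/s = 2.667 km/s.

Δv_total ≈ 2.67 km/s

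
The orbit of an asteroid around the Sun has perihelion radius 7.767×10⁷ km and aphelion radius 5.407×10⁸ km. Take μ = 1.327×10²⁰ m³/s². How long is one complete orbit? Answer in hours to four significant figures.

T ≈ 26050 hours

Semi-major axis a = (r_p + r_a)/2 = (7.7670×10⁷ + 5.4070×10⁸)/2 = 3.0918×10⁸ km = 3.092×10¹¹ m.
By Kepler's third law T = 2π√(a³/μ) = 2π × 1.492×10⁷ = 9.377×10⁷ s.
= 26050 hours.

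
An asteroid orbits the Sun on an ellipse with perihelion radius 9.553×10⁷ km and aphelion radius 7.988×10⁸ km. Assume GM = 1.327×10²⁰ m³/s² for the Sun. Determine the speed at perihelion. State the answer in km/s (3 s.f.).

v ≈ 49.8 km/s

Semi-major axis a = (r_p + r_a)/2 = 4.4716×10⁸ km = 4.472×10¹¹ m.
Vis-viva: v² = μ(2/r − 1/a) = 1.327×10²⁰ × (2.094×10⁻¹¹ − 2.236×10⁻¹²) = 2.481×10⁹ m²/s².
v = 49810 m/s = 49.81 km/s.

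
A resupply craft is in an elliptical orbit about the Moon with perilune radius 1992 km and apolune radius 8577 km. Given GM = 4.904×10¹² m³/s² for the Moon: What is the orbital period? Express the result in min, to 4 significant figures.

T ≈ 574.5 min

Semi-major axis a = (r_p + r_a)/2 = (1992.0 + 8577.0)/2 = 5284.5 km = 5.284×10⁶ m.
By Kepler's third law T = 2π√(a³/μ) = 2π × 5.486×10³ = 3.447×10⁴ s.
= 574.5 min.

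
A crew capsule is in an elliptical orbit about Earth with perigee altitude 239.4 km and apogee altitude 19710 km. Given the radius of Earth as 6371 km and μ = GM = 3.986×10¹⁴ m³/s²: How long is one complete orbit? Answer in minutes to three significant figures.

r_p = 6371 + 239.4 = 6610.4 km = 6.6104×10⁶ m.
r_a = 6371 + 19710 = 26081 km = 2.6081×10⁷ m.
Semi-major axis a = (r_p + r_a)/2 = (6610.4 + 26081)/2 = 16346 km = 1.635×10⁷ m.
By Kepler's third law T = 2π√(a³/μ) = 2π × 3.310×10³ = 2.080×10⁴ s.
= 346.6 minutes.

T ≈ 347 minutes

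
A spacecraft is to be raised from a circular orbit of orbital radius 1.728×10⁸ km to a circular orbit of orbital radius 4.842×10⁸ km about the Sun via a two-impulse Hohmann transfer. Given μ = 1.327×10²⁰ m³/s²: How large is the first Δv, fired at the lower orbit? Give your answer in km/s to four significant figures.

Δv ≈ 5.932 km/s

r₁ = 1.728×10⁸ km = 1.728×10¹¹ m.
r₂ = 4.842×10⁸ km = 4.842×10¹¹ m.
Transfer ellipse a_t = (r₁ + r₂)/2 = 3.285×10¹¹ m.
At r₁: circular v_c1 = √(μ/r₁) = 27710 m/s; transfer-perihelion v_p = √[μ(2/r₁ − 1/a_t)] = 33640 m/s.
Δv₁ = v_p − v_c1 = 5932 m/s.
= 5.932 km/s.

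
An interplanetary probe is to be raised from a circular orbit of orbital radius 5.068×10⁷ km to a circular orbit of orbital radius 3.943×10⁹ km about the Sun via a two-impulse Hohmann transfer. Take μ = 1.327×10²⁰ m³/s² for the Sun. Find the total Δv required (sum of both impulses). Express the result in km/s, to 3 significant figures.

Δv_total ≈ 25.6 km/s

r₁ = 5.068×10⁷ km = 5.068×10¹⁰ m.
r₂ = 3.943×10⁹ km = 3.943×10¹² m.
Transfer ellipse a_t = (r₁ + r₂)/2 = 1.997×10¹² m.
At r₁: circular v_c1 = √(μ/r₁) = 51170 m/s; transfer-perihelion v_p = √[μ(2/r₁ − 1/a_t)] = 71900 m/s.
Δv₁ = v_p − v_c1 = 20730 m/s.
At r₂: circular v_c2 = √(μ/r₂) = 5801 m/s; transfer-aphelion v_a = √[μ(2/r₂ − 1/a_t)] = 924.2 m/s.
Δv₂ = v_c2 − v_a = 4877 m/s.
Total Δv = Δv₁ + Δv₂ = 25610 m/s = 25.61 km/s.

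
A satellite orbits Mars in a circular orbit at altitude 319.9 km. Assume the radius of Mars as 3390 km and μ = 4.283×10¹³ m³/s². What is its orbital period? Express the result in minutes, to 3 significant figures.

T ≈ 114 minutes

r = 3390 + 319.9 = 3709.9 km = 3.7099×10⁶ m.
Kepler's third law: T = 2π√(r³/μ) = 2π√((3.710×10⁶)³ / 4.283×10¹³).
r³/μ = 1.192×10⁶ s², so T = 2π × 1.092×10³ = 6.860×10³ s.
Converting: 6.860×10³ s ÷ 60.00 = 114.3 minutes.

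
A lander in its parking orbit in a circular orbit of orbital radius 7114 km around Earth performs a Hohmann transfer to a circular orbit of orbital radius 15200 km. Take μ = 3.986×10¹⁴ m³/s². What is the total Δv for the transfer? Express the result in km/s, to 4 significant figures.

Δv_total ≈ 2.283 km/s

r₁ = 7114 km = 7.114×10⁶ m.
r₂ = 15200 km = 1.520×10⁷ m.
Transfer ellipse a_t = (r₁ + r₂)/2 = 1.116×10⁷ m.
At r₁: circular v_c1 = √(μ/r₁) = 7485 m/s; transfer-perigee v_p = √[μ(2/r₁ − 1/a_t)] = 8737 m/s.
Δv₁ = v_p − v_c1 = 1252 m/s.
At r₂: circular v_c2 = √(μ/r₂) = 5121 m/s; transfer-apogee v_a = √[μ(2/r₂ − 1/a_t)] = 4089 m/s.
Δv₂ = v_c2 − v_a = 1032 m/s.
Total Δv = Δv₁ + Δv₂ = 2283 m/s = 2.283 km/s.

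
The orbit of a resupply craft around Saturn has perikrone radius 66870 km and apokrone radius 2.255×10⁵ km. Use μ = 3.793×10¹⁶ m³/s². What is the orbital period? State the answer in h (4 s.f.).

Semi-major axis a = (r_p + r_a)/2 = (66870 + 2.2550×10⁵)/2 = 1.4618×10⁵ km = 1.462×10⁸ m.
By Kepler's third law T = 2π√(a³/μ) = 2π × 9.075×10³ = 5.702×10⁴ s.
= 15.84 h.

T ≈ 15.84 h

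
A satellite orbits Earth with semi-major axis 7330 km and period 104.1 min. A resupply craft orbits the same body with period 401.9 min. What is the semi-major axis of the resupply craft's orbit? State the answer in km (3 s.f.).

a₂ ≈ 18000 km

Kepler's third law: a³ ∝ T², so a₂ = a₁ (T₂/T₁)^(2/3).
T₂/T₁ = 3.861, (T₂/T₁)^(2/3) = 2.461.
a₂ = 7330 × 2.461 = 18040 km.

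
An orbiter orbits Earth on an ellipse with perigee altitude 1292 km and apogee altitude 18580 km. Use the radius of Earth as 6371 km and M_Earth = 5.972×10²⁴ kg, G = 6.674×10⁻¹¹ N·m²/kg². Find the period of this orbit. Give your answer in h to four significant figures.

T ≈ 5.757 h

μ = GM = 6.674×10⁻¹¹ × 5.972×10²⁴ = 3.986×10¹⁴ m³/s².
r_p = 6371 + 1292 = 7663.0 km = 7.6630×10⁶ m.
r_a = 6371 + 18580 = 24951 km = 2.4951×10⁷ m.
Semi-major axis a = (r_p + r_a)/2 = (7663.0 + 24951)/2 = 16307 km = 1.631×10⁷ m.
By Kepler's third law T = 2π√(a³/μ) = 2π × 3.298×10³ = 2.072×10⁴ s.
= 5.757 h.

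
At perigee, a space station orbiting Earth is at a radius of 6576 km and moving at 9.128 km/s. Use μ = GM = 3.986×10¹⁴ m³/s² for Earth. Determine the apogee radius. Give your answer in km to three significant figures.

r_p = 6.576×10⁶ m.
Specific energy ε = v²/2 − μ/r = -1.895×10⁷ J/kg, so a = −μ/(2ε) = 1.051×10⁷ m.
The apsides satisfy r_p + r_a = 2a, so the apogee radius is 2a − r_p = 1.445×10⁷ m = 14454 km.

apogee radius ≈ 14500 km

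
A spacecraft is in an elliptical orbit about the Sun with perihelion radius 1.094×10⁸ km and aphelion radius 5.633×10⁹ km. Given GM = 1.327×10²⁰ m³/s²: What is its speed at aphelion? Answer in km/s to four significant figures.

Semi-major axis a = (r_p + r_a)/2 = 2.8712×10⁹ km = 2.871×10¹² m.
Vis-viva: v² = μ(2/r − 1/a) = 1.327×10²⁰ × (3.551×10⁻¹³ − 3.483×10⁻¹³) = 8.976×10⁵ m²/s².
v = 947.4 m/s = 0.9474 km/s.

v ≈ 0.9474 km/s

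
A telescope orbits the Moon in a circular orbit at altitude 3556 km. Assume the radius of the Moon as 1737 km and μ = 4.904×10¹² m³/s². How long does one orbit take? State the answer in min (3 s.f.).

T ≈ 576 min

r = 1737 + 3556 = 5293.0 km = 5.2930×10⁶ m.
Kepler's third law: T = 2π√(r³/μ) = 2π√((5.293×10⁶)³ / 4.904×10¹²).
r³/μ = 3.024×10⁷ s², so T = 2π × 5.499×10³ = 3.455×10⁴ s.
Converting: 3.455×10⁴ s ÷ 60.00 = 575.8 min.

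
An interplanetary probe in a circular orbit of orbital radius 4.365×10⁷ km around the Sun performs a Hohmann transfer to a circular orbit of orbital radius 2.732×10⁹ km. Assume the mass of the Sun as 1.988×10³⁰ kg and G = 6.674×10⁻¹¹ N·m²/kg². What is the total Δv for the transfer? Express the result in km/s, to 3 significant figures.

Δv_total ≈ 28.0 km/s

μ = GM = 6.674×10⁻¹¹ × 1.988×10³⁰ = 1.327×10²⁰ m³/s².
r₁ = 4.365×10⁷ km = 4.365×10¹⁰ m.
r₂ = 2.732×10⁹ km = 2.732×10¹² m.
Transfer ellipse a_t = (r₁ + r₂)/2 = 1.388×10¹² m.
At r₁: circular v_c1 = √(μ/r₁) = 55130 m/s; transfer-perihelion v_p = √[μ(2/r₁ − 1/a_t)] = 77350 m/s.
Δv₁ = v_p − v_c1 = 22220 m/s.
At r₂: circular v_c2 = √(μ/r₂) = 6969 m/s; transfer-aphelion v_a = √[μ(2/r₂ − 1/a_t)] = 1236 m/s.
Δv₂ = v_c2 − v_a = 5733 m/s.
Total Δv = Δv₁ + Δv₂ = 27950 m/s = 27.95 km/s.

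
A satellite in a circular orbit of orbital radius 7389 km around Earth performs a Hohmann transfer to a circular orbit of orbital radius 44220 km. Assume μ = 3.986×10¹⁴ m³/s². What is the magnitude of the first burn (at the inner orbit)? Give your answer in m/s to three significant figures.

r₁ = 7389 km = 7.389×10⁶ m.
r₂ = 44220 km = 4.422×10⁷ m.
Transfer ellipse a_t = (r₁ + r₂)/2 = 2.580×10⁷ m.
At r₁: circular v_c1 = √(μ/r₁) = 7345 m/s; transfer-perigee v_p = √[μ(2/r₁ − 1/a_t)] = 9615 m/s.
Δv₁ = v_p − v_c1 = 2270 m/s.

Δv ≈ 2270 m/s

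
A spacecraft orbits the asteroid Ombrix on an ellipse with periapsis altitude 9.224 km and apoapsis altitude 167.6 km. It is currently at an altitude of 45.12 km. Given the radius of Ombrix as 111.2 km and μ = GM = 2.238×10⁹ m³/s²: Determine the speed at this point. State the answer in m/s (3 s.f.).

r_p = 111.2 + 9.224 = 120.42 km = 1.2042×10⁵ m.
r_a = 111.2 + 167.6 = 278.80 km = 2.7880×10⁵ m.
r = 111.2 + 45.12 = 156.32 km = 1.563×10⁵ m.
Semi-major axis a = (r_p + r_a)/2 = 199.61 km = 1.996×10⁵ m.
Vis-viva: v² = μ(2/r − 1/a) = 2.238×10⁹ × (1.279×10⁻⁵ − 5.010×10⁻⁶) = 1.742×10⁴ m²/s².
v = 132.0 m/s.

v ≈ 132 m/s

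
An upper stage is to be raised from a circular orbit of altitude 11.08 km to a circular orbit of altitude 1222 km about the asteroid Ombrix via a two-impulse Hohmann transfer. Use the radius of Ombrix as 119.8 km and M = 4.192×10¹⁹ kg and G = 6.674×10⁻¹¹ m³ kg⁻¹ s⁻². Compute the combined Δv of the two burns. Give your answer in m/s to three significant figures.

μ = GM = 6.674×10⁻¹¹ × 4.192×10¹⁹ = 2.798×10⁹ m³/s².
r₁ = 119.8 + 11.08 = 130.88 km = 1.3088×10⁵ m.
r₂ = 119.8 + 1222 = 1341.8 km = 1.3418×10⁶ m.
Transfer ellipse a_t = (r₁ + r₂)/2 = 7.363×10⁵ m.
At r₁: circular v_c1 = √(μ/r₁) = 146.2 m/s; transfer-periapsis v_p = √[μ(2/r₁ − 1/a_t)] = 197.4 m/s.
Δv₁ = v_p − v_c1 = 51.16 m/s.
At r₂: circular v_c2 = √(μ/r₂) = 45.66 m/s; transfer-apoapsis v_a = √[μ(2/r₂ − 1/a_t)] = 19.25 m/s.
Δv₂ = v_c2 − v_a = 26.41 m/s.
Total Δv = Δv₁ + Δv₂ = 77.57 m/s.

Δv_total ≈ 77.6 m/s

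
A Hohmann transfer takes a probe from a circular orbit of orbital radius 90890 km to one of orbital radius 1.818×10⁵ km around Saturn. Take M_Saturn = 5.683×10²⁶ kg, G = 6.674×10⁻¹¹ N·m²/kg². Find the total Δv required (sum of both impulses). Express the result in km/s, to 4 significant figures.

μ = GM = 6.674×10⁻¹¹ × 5.683×10²⁶ = 3.793×10¹⁶ m³/s².
r₁ = 90890 km = 9.089×10⁷ m.
r₂ = 1.818×10⁵ km = 1.818×10⁸ m.
Transfer ellipse a_t = (r₁ + r₂)/2 = 1.363×10⁸ m.
At r₁: circular v_c1 = √(μ/r₁) = 20430 m/s; transfer-perikrone v_p = √[μ(2/r₁ − 1/a_t)] = 23590 m/s.
Δv₁ = v_p − v_c1 = 3161 m/s.
At r₂: circular v_c2 = √(μ/r₂) = 14440 m/s; transfer-apokrone v_a = √[μ(2/r₂ − 1/a_t)] = 11790 m/s.
Δv₂ = v_c2 − v_a = 2651 m/s.
Total Δv = Δv₁ + Δv₂ = 5812 m/s = 5.812 km/s.

Δv_total ≈ 5.812 km/s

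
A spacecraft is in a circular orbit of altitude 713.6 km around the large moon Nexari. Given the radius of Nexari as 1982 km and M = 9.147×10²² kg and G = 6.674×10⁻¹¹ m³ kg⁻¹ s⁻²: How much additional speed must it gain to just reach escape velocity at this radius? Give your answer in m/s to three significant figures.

μ = GM = 6.674×10⁻¹¹ × 9.147×10²² = 6.105×10¹² m³/s².
r = 1982 + 713.6 = 2695.6 km = 2.6956×10⁶ m.
Circular speed v_c = √(μ/r) = 1505 m/s.
Escape speed v_esc = √(2μ/r) = √2 × v_c = 2128 m/s.
Δv = v_esc − v_c = 623.3 m/s.

Δv ≈ 623 m/s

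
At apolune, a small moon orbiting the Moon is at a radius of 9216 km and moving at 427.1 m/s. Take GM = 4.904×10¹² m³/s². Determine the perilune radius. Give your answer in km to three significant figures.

r_a = 9.216×10⁶ m.
Specific energy ε = v²/2 − μ/r = -4.409×10⁵ J/kg, so a = −μ/(2ε) = 5.561×10⁶ m.
The apsides satisfy r_p + r_a = 2a, so the perilune radius is 2a − r_a = 1.906×10⁶ m = 1906.4 km.

perilune radius ≈ 1910 km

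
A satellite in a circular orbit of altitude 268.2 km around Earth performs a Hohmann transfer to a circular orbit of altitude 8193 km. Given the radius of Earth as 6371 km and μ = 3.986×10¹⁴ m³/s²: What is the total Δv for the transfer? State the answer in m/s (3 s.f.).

r₁ = 6371 + 268.2 = 6639.2 km = 6.6392×10⁶ m.
r₂ = 6371 + 8193 = 14564 km = 1.4564×10⁷ m.
Transfer ellipse a_t = (r₁ + r₂)/2 = 1.060×10⁷ m.
At r₁: circular v_c1 = √(μ/r₁) = 7748 m/s; transfer-perigee v_p = √[μ(2/r₁ − 1/a_t)] = 9082 m/s.
Δv₁ = v_p − v_c1 = 1333 m/s.
At r₂: circular v_c2 = √(μ/r₂) = 5232 m/s; transfer-apogee v_a = √[μ(2/r₂ − 1/a_t)] = 4140 m/s.
Δv₂ = v_c2 − v_a = 1092 m/s.
Total Δv = Δv₁ + Δv₂ = 2425 m/s.

Δv_total ≈ 2420 m/s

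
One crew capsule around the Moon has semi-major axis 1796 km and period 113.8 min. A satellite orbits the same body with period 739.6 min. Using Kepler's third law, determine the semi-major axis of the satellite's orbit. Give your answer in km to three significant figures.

Kepler's third law: a³ ∝ T², so a₂ = a₁ (T₂/T₁)^(2/3).
T₂/T₁ = 6.499, (T₂/T₁)^(2/3) = 3.483.
a₂ = 1796 × 3.483 = 6255 km.

a₂ ≈ 6250 km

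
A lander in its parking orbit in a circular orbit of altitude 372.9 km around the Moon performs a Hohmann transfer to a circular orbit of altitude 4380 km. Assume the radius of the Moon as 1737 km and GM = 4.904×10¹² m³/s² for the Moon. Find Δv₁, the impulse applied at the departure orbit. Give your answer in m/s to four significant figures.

Δv ≈ 334.6 m/s

r₁ = 1737 + 372.9 = 2109.9 km = 2.1099×10⁶ m.
r₂ = 1737 + 4380 = 6117.0 km = 6.1170×10⁶ m.
Transfer ellipse a_t = (r₁ + r₂)/2 = 4.113×10⁶ m.
At r₁: circular v_c1 = √(μ/r₁) = 1525 m/s; transfer-perilune v_p = √[μ(2/r₁ − 1/a_t)] = 1859 m/s.
Δv₁ = v_p − v_c1 = 334.6 m/s.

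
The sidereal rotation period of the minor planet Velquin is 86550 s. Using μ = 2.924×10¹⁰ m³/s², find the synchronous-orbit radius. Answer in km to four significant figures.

r_sync ≈ 1770 km

A synchronous orbit has period T, so by Kepler's third law a = (μT²/4π²)^(1/3).
μT²/4π² = 2.924×10¹⁰ × (8.655×10⁴)² / 39.48 = 5.548×10¹⁸ m³.
a = 1.770×10⁶ m = 1770.3 km.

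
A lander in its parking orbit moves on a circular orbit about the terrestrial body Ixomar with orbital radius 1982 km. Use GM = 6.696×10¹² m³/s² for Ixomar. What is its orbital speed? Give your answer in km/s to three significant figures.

r = 1982 km = 1.982×10⁶ m.
For a circular orbit v = √(μ/r) = √(6.696×10¹² / 1.982×10⁶) = √(3.378×10⁶) = 1838 m/s.
That is 1.838 km/s.

v ≈ 1.84 km/s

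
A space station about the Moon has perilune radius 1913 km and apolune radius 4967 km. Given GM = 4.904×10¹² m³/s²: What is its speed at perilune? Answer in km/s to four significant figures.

Semi-major axis a = (r_p + r_a)/2 = 3440.0 km = 3.440×10⁶ m.
Vis-viva: v² = μ(2/r − 1/a) = 4.904×10¹² × (1.045×10⁻⁶ − 2.907×10⁻⁷) = 3.701×10⁶ m²/s².
v = 1924 m/s = 1.924 km/s.

v ≈ 1.924 km/s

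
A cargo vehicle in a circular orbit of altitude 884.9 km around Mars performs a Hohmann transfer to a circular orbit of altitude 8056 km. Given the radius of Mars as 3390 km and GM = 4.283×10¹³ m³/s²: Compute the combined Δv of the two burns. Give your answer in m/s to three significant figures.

r₁ = 3390 + 884.9 = 4274.9 km = 4.2749×10⁶ m.
r₂ = 3390 + 8056 = 11446 km = 1.1446×10⁷ m.
Transfer ellipse a_t = (r₁ + r₂)/2 = 7.860×10⁶ m.
At r₁: circular v_c1 = √(μ/r₁) = 3165 m/s; transfer-periapsis v_p = √[μ(2/r₁ − 1/a_t)] = 3820 m/s.
Δv₁ = v_p − v_c1 = 654.3 m/s.
At r₂: circular v_c2 = √(μ/r₂) = 1934 m/s; transfer-apoapsis v_a = √[μ(2/r₂ − 1/a_t)] = 1427 m/s.
Δv₂ = v_c2 − v_a = 507.9 m/s.
Total Δv = Δv₁ + Δv₂ = 1162 m/s.

Δv_total ≈ 1160 m/s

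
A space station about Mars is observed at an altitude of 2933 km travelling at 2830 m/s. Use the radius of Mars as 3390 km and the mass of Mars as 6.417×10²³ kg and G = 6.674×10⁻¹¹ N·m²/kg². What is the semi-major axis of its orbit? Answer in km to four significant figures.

a ≈ 7734 km

μ = GM = 6.674×10⁻¹¹ × 6.417×10²³ = 4.283×10¹³ m³/s².
r = 3390 + 2933 = 6323.0 km = 6.323×10⁶ m.
Vis-viva rearranged: 1/a = 2/r − v²/μ = 3.163×10⁻⁷ − 1.870×10⁻⁷ = 1.293×10⁻⁷ m⁻¹.
a = 7.734×10⁶ m = 7734.0 km.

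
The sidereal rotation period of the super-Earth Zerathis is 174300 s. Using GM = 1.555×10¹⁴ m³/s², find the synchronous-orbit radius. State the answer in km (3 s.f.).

r_sync ≈ 49300 km

A synchronous orbit has period T, so by Kepler's third law a = (μT²/4π²)^(1/3).
μT²/4π² = 1.555×10¹⁴ × (1.743×10⁵)² / 39.48 = 1.197×10²³ m³.
a = 4.928×10⁷ m = 49278 km.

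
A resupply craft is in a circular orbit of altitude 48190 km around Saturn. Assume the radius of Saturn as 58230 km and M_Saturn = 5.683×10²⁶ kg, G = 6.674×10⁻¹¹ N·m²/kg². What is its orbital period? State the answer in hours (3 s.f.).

μ = GM = 6.674×10⁻¹¹ × 5.683×10²⁶ = 3.793×10¹⁶ m³/s².
r = 58230 + 48190 = 106420 km = 1.0642×10⁸ m.
Kepler's third law: T = 2π√(r³/μ) = 2π√((1.064×10⁸)³ / 3.793×10¹⁶).
r³/μ = 3.178×10⁷ s², so T = 2π × 5.637×10³ = 3.542×10⁴ s.
Converting: 3.542×10⁴ s ÷ 3600 = 9.839 hours.

T ≈ 9.84 hours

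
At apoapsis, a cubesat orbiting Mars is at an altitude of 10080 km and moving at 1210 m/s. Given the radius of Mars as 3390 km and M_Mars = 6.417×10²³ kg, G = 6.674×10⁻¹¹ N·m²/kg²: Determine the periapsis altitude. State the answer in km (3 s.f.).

periapsis altitude ≈ 639 km

μ = GM = 6.674×10⁻¹¹ × 6.417×10²³ = 4.283×10¹³ m³/s².
r_a = 3390 + 10080 = 13470 km = 1.347×10⁷ m.
Specific energy ε = v²/2 − μ/r = -2.447×10⁶ J/kg, so a = −μ/(2ε) = 8.750×10⁶ m.
The apsides satisfy r_p + r_a = 2a, so the periapsis radius is 2a − r_a = 4.029×10⁶ m = 4029.1 km.
Periapsis altitude = 4029.1 − 3390 = 639.07 km.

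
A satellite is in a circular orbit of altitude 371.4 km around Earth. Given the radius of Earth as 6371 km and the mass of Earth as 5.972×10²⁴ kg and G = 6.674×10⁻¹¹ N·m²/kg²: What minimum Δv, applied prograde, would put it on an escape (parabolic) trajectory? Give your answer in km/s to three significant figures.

Δv ≈ 3.18 km/s

μ = GM = 6.674×10⁻¹¹ × 5.972×10²⁴ = 3.986×10¹⁴ m³/s².
r = 6371 + 371.4 = 6742.4 km = 6.7424×10⁶ m.
Circular speed v_c = √(μ/r) = 7689 m/s.
Escape speed v_esc = √(2μ/r) = √2 × v_c = 10870 m/s.
Δv = v_esc − v_c = 3185 m/s = 3.185 km/s.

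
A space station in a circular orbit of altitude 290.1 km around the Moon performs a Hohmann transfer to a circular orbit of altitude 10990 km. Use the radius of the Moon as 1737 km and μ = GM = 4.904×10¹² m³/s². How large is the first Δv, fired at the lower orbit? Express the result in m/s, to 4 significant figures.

Δv ≈ 487.6 m/s

r₁ = 1737 + 290.1 = 2027.1 km = 2.0271×10⁶ m.
r₂ = 1737 + 10990 = 12727 km = 1.2727×10⁷ m.
Transfer ellipse a_t = (r₁ + r₂)/2 = 7.377×10⁶ m.
At r₁: circular v_c1 = √(μ/r₁) = 1555 m/s; transfer-perilune v_p = √[μ(2/r₁ − 1/a_t)] = 2043 m/s.
Δv₁ = v_p − v_c1 = 487.6 m/s.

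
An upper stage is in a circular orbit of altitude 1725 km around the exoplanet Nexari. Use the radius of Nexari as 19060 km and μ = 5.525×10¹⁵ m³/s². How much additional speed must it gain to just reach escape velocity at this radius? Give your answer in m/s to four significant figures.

r = 19060 + 1725 = 20785 km = 2.0785×10⁷ m.
Circular speed v_c = √(μ/r) = 16300 m/s.
Escape speed v_esc = √(2μ/r) = √2 × v_c = 23060 m/s.
Δv = v_esc − v_c = 6753 m/s.

Δv ≈ 6753 m/s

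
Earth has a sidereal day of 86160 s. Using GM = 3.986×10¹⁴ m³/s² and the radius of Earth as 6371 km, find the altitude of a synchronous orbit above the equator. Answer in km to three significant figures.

h_sync ≈ 35800 km

A synchronous orbit has period T, so by Kepler's third law a = (μT²/4π²)^(1/3).
μT²/4π² = 3.986×10¹⁴ × (8.616×10⁴)² / 39.48 = 7.495×10²² m³.
a = 4.216×10⁷ m = 42163 km.
Altitude h = a − R = 42163 − 6371 = 35792 km.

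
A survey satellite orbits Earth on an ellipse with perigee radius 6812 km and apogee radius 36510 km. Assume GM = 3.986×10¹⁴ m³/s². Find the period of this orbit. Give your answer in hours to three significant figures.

Semi-major axis a = (r_p + r_a)/2 = (6812.0 + 36510)/2 = 21661 km = 2.166×10⁷ m.
By Kepler's third law T = 2π√(a³/μ) = 2π × 5.050×10³ = 3.173×10⁴ s.
= 8.813 hours.

T ≈ 8.81 hours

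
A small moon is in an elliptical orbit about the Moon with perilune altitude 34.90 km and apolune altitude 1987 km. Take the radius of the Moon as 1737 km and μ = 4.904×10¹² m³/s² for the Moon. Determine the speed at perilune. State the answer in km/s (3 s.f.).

v ≈ 1.94 km/s

r_p = 1737 + 34.90 = 1771.9 km = 1.7719×10⁶ m.
r_a = 1737 + 1987 = 3724.0 km = 3.7240×10⁶ m.
Semi-major axis a = (r_p + r_a)/2 = 2747.9 km = 2.748×10⁶ m.
Vis-viva: v² = μ(2/r − 1/a) = 4.904×10¹² × (1.129×10⁻⁶ − 3.639×10⁻⁷) = 3.751×10⁶ m²/s².
v = 1937 m/s = 1.937 km/s.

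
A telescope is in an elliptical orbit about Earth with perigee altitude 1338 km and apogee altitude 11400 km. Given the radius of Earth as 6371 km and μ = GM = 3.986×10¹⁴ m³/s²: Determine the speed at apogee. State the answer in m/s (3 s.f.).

v ≈ 3680 m/s

r_p = 6371 + 1338 = 7709.0 km = 7.7090×10⁶ m.
r_a = 6371 + 11400 = 17771 km = 1.7771×10⁷ m.
Semi-major axis a = (r_p + r_a)/2 = 12740 km = 1.274×10⁷ m.
Vis-viva: v² = μ(2/r − 1/a) = 3.986×10¹⁴ × (1.125×10⁻⁷ − 7.849×10⁻⁸) = 1.357×10⁷ m²/s².
v = 3684 m/s.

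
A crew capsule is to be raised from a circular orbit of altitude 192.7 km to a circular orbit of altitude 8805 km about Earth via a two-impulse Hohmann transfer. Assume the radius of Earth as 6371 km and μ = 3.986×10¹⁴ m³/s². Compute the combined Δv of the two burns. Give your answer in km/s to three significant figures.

r₁ = 6371 + 192.7 = 6563.7 km = 6.5637×10⁶ m.
r₂ = 6371 + 8805 = 15176 km = 1.5176×10⁷ m.
Transfer ellipse a_t = (r₁ + r₂)/2 = 1.087×10⁷ m.
At r₁: circular v_c1 = √(μ/r₁) = 7793 m/s; transfer-perigee v_p = √[μ(2/r₁ − 1/a_t)] = 9208 m/s.
Δv₁ = v_p − v_c1 = 1415 m/s.
At r₂: circular v_c2 = √(μ/r₂) = 5125 m/s; transfer-apogee v_a = √[μ(2/r₂ − 1/a_t)] = 3982 m/s.
Δv₂ = v_c2 − v_a = 1142 m/s.
Total Δv = Δv₁ + Δv₂ = 2558 m/s = 2.558 km/s.

Δv_total ≈ 2.56 km/s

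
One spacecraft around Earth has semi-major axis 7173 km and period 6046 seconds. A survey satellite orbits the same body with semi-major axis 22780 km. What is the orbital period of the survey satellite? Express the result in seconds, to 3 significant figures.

Kepler's third law: T² ∝ a³, so T₂ = T₁ (a₂/a₁)^(3/2).
a₂/a₁ = 3.176, (a₂/a₁)^(3/2) = 5.660.
T₂ = 6046 × 5.660 = 34220 seconds.

T₂ ≈ 34200 seconds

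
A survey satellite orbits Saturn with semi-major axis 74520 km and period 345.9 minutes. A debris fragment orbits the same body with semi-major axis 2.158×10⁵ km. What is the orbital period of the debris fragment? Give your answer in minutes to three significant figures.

Kepler's third law: T² ∝ a³, so T₂ = T₁ (a₂/a₁)^(3/2).
a₂/a₁ = 2.896, (a₂/a₁)^(3/2) = 4.928.
T₂ = 345.9 × 4.928 = 1705 minutes.

T₂ ≈ 1700 minutes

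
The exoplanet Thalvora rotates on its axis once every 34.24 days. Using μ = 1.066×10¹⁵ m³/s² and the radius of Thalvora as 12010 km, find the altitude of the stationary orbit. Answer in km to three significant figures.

h_sync ≈ 6.06×10⁵ km

T = 34.24 days = 2.958×10⁶ s.
A synchronous orbit has period T, so by Kepler's third law a = (μT²/4π²)^(1/3).
μT²/4π² = 1.066×10¹⁵ × (2.958×10⁶)² / 39.48 = 2.363×10²⁶ m³.
a = 6.183×10⁸ m = 6.1825×10⁵ km.
Altitude h = a − R = 6.1825×10⁵ − 12010 = 6.0624×10⁵ km.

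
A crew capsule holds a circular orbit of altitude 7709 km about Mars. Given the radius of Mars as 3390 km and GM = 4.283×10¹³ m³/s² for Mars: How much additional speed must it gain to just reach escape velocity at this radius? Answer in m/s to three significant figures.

Δv ≈ 814 m/s

r = 3390 + 7709 = 11099 km = 1.1099×10⁷ m.
Circular speed v_c = √(μ/r) = 1964 m/s.
Escape speed v_esc = √(2μ/r) = √2 × v_c = 2778 m/s.
Δv = v_esc − v_c = 813.7 m/s.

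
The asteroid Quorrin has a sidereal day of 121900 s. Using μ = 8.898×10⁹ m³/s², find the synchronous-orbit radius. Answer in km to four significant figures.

A synchronous orbit has period T, so by Kepler's third law a = (μT²/4π²)^(1/3).
μT²/4π² = 8.898×10⁹ × (1.219×10⁵)² / 39.48 = 3.349×10¹⁸ m³.
a = 1.496×10⁶ m = 1496.2 km.

r_sync ≈ 1496 km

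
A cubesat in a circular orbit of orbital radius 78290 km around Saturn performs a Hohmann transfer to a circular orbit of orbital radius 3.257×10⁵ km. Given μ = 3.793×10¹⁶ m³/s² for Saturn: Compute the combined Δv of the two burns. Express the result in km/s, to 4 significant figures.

r₁ = 78290 km = 7.829×10⁷ m.
r₂ = 3.257×10⁵ km = 3.257×10⁸ m.
Transfer ellipse a_t = (r₁ + r₂)/2 = 2.020×10⁸ m.
At r₁: circular v_c1 = √(μ/r₁) = 22010 m/s; transfer-perikrone v_p = √[μ(2/r₁ − 1/a_t)] = 27950 m/s.
Δv₁ = v_p − v_c1 = 5939 m/s.
At r₂: circular v_c2 = √(μ/r₂) = 10790 m/s; transfer-apokrone v_a = √[μ(2/r₂ − 1/a_t)] = 6718 m/s.
Δv₂ = v_c2 − v_a = 4073 m/s.
Total Δv = Δv₁ + Δv₂ = 10010 m/s = 10.01 km/s.

Δv_total ≈ 10.01 km/s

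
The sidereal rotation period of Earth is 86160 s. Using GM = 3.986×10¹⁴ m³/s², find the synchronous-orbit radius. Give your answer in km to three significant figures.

A synchronous orbit has period T, so by Kepler's third law a = (μT²/4π²)^(1/3).
μT²/4π² = 3.986×10¹⁴ × (8.616×10⁴)² / 39.48 = 7.495×10²² m³.
a = 4.216×10⁷ m = 42163 km.

r_sync ≈ 42200 km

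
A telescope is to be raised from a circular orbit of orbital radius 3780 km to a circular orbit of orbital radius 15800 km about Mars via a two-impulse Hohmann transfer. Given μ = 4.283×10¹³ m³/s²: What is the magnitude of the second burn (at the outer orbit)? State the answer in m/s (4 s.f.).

Δv ≈ 623.4 m/s

r₁ = 3780 km = 3.780×10⁶ m.
r₂ = 15800 km = 1.580×10⁷ m.
Transfer ellipse a_t = (r₁ + r₂)/2 = 9.790×10⁶ m.
At r₁: circular v_c1 = √(μ/r₁) = 3366 m/s; transfer-periapsis v_p = √[μ(2/r₁ − 1/a_t)] = 4276 m/s.
At r₂: circular v_c2 = √(μ/r₂) = 1646 m/s; transfer-apoapsis v_a = √[μ(2/r₂ − 1/a_t)] = 1023 m/s.
Δv₂ = v_c2 − v_a = 623.4 m/s.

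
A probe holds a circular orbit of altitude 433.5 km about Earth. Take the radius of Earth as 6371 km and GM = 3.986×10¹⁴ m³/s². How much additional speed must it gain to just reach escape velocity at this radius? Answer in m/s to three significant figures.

r = 6371 + 433.5 = 6804.5 km = 6.8045×10⁶ m.
Circular speed v_c = √(μ/r) = 7654 m/s.
Escape speed v_esc = √(2μ/r) = √2 × v_c = 10820 m/s.
Δv = v_esc − v_c = 3170 m/s.

Δv ≈ 3170 m/s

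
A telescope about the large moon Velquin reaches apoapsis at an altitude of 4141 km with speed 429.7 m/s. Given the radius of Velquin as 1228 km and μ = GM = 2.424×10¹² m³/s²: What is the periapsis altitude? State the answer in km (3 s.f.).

r_a = 1228 + 4141 = 5369.0 km = 5.369×10⁶ m.
Specific energy ε = v²/2 − μ/r = -3.592×10⁵ J/kg, so a = −μ/(2ε) = 3.375×10⁶ m.
The apsides satisfy r_p + r_a = 2a, so the periapsis radius is 2a − r_a = 1.380×10⁶ m = 1380.1 km.
Periapsis altitude = 1380.1 − 1228 = 152.09 km.

periapsis altitude ≈ 152 km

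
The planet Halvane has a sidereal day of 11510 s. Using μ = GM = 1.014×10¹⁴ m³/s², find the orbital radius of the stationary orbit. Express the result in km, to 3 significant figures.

r_sync ≈ 6980 km

A synchronous orbit has period T, so by Kepler's third law a = (μT²/4π²)^(1/3).
μT²/4π² = 1.014×10¹⁴ × (1.151×10⁴)² / 39.48 = 3.403×10²⁰ m³.
a = 6.981×10⁶ m = 6981.4 km.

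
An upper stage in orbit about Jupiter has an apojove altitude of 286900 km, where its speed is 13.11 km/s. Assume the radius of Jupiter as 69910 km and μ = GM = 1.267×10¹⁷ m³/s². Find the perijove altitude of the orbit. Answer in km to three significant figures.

perijove altitude ≈ 44000 km

r_a = 69910 + 286900 = 3.5681×10⁵ km = 3.568×10⁸ m.
Specific energy ε = v²/2 − μ/r = -2.692×10⁸ J/kg, so a = −μ/(2ε) = 2.354×10⁸ m.
The apsides satisfy r_p + r_a = 2a, so the perijove radius is 2a − r_a = 1.139×10⁸ m = 1.1392×10⁵ km.
Perijove altitude = 1.1392×10⁵ − 69910 = 44013 km.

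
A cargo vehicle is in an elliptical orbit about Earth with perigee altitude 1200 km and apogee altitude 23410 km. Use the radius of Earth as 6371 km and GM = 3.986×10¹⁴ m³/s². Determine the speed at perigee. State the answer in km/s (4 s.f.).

r_p = 6371 + 1200 = 7571.0 km = 7.5710×10⁶ m.
r_a = 6371 + 23410 = 29781 km = 2.9781×10⁷ m.
Semi-major axis a = (r_p + r_a)/2 = 18676 km = 1.868×10⁷ m.
Vis-viva: v² = μ(2/r − 1/a) = 3.986×10¹⁴ × (2.642×10⁻⁷ − 5.354×10⁻⁸) = 8.395×10⁷ m²/s².
v = 9163 m/s = 9.163 km/s.

v ≈ 9.163 km/s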